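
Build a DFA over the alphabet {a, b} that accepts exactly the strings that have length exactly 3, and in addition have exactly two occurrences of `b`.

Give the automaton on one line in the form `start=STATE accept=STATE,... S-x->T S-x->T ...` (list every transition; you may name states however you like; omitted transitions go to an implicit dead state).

Build one automaton per condition and run them in lockstep. The first has 5 states tracking the input length, saturating at 4; the second has 4 states tracking the count of `b`s, saturating at 3. A product state is a pair (one from each), accepting exactly when both do. Equivalent product states are then merged.
A 7-state machine:
        a   b  
>  q0   q1  q2 
   q1   q3  q4 
   q2   q4  q5 
   q3   q3  q3 
   q4   q3  q6 
   q5   q6  q3 
 * q6   q3  q3 
(> = start, * = accepting)

start=q0 accept=q6 q0-a->q1 q0-b->q2 q1-a->q3 q1-b->q4 q2-a->q4 q2-b->q5 q3-a->q3 q3-b->q3 q4-a->q3 q4-b->q6 q5-a->q6 q5-b->q3 q6-a->q3 q6-b->q3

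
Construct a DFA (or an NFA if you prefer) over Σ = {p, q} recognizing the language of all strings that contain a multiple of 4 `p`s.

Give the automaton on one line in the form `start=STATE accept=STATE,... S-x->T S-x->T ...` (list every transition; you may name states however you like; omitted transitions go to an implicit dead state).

Keep the running count of `p`s modulo 4: each `p` advances along the cycle S0 → S1 → S2 → S3 → S0 while other symbols loop. Accept at S0.
        p   q  
>* S0   S1  S0 
   S1   S2  S1 
   S2   S3  S2 
   S3   S0  S3 
(> = start, * = accepting)

start=S0 accept=S0 S0-p->S1 S0-q->S0 S1-p->S2 S1-q->S1 S2-p->S3 S2-q->S2 S3-p->S0 S3-q->S3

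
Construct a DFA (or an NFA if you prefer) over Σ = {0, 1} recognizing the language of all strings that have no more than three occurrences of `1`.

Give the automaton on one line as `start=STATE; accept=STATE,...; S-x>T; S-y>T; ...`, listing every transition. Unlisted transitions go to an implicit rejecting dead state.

Only the number of `1`s matters, and only up to 4. Make a chain A → B → C → D → E advanced by each `1` (with E absorbing); every other symbol self-loops. The accepting set is {A, B, C, D}.
A 5-state machine:
       0  1 
>* A   A  B 
 * B   B  C 
 * C   C  D 
 * D   D  E 
   E   E  E 
(> = start, * = accepting)

start=A; accept=A,B,C,D; A-0>A; A-1>B; B-0>B; B-1>C; C-0>C; C-1>D; D-0>D; D-1>E; E-0>E; E-1>E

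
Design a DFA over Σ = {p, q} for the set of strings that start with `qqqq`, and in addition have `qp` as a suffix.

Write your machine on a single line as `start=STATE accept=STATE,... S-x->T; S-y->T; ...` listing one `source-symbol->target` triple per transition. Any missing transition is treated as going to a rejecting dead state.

Handle the two conditions separately and then intersect. One (6 states) tracks whether the input so far still matches the prefix `qqqq`; the other (3 states) tracks how much of the suffix `qp` has currently been matched. Each combined state is a pair, one component from each; accept when both components accept.
10 states suffice.
       p  q 
>  A   B  C 
   B   B  D 
   C   E  F 
   D   E  D 
   E   B  D 
   F   E  G 
   G   E  H 
   H   I  H 
 * I   J  H 
   J   J  H 
(> = start, * = accepting)

start=A; accept=I; A-p->B; A-q->C; B-p->B; B-q->D; C-p->E; C-q->F; D-p->E; D-q->D; E-p->B; E-q->D; F-p->E; F-q->G; G-p->E; G-q->H; H-p->I; H-q->H; I-p->J; I-q->H; J-p->J; J-q->H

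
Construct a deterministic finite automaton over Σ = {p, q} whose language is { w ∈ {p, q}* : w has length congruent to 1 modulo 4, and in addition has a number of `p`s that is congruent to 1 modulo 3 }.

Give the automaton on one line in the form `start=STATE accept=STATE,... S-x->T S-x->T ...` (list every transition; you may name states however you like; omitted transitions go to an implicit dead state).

start=S0 accept=S1 S0-p->S1 S0-q->S2 S1-p->S3 S1-q->S4 S2-p->S4 S2-q->S5 S3-p->S6 S3-q->S7 S4-p->S7 S4-q->S8 S5-p->S8 S5-q->S6 S6-p->S9 S6-q->S0 S7-p->S0 S7-q->S10 S8-p->S10 S8-q->S9 S9-p->S11 S9-q->S1 S10-p->S2 S10-q->S11 S11-p->S5 S11-q->S3

Build one automaton per condition and run them in lockstep. The first has 4 states tracking the input length modulo 4; the second has 3 states tracking the count of `p`s modulo 3. A product state is a pair (one from each), accepting exactly when both do.
12 states suffice.
          p    q  
>  S0     S1   S2 
 * S1     S3   S4 
   S2     S4   S5 
   S3     S6   S7 
   S4     S7   S8 
   S5     S8   S6 
   S6     S9   S0 
   S7     S0  S10 
   S8    S10   S9 
   S9    S11   S1 
   S10    S2  S11 
   S11    S5   S3 
(> = start, * = accepting)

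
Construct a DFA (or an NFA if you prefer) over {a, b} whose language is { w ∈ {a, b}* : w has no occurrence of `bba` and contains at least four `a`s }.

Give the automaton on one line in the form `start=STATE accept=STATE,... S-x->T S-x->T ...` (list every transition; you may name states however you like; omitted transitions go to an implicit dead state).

Run two small machines in parallel and take their product. The first has 4 states tracking partial matches of the forbidden pattern `bba`; the second has 6 states tracking the count of `a`s, saturating at 5. A product state is a pair (one from each), accepting exactly when both do. Equivalent product states are then merged.
12 states suffice.
          a    b  
>  q0     q1   q2 
   q1     q3   q4 
   q2     q1   q5 
   q3     q6   q7 
   q4     q3   q5 
   q5     q5   q5 
   q6     q8   q9 
   q7     q6   q5 
 * q8     q8  q10 
   q9     q8   q5 
 * q10    q8  q11 
 * q11    q5  q11 
(> = start, * = accepting)

start=q0 accept=q8,q10,q11 q0-a->q1 q0-b->q2 q1-a->q3 q1-b->q4 q2-a->q1 q2-b->q5 q3-a->q6 q3-b->q7 q4-a->q3 q4-b->q5 q5-a->q5 q5-b->q5 q6-a->q8 q6-b->q9 q7-a->q6 q7-b->q5 q8-a->q8 q8-b->q10 q9-a->q8 q9-b->q5 q10-a->q8 q10-b->q11 q11-a->q5 q11-b->q11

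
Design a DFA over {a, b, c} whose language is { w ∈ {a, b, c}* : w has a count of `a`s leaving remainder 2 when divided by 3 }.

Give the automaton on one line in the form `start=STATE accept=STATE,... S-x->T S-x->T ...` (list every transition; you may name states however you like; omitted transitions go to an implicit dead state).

start=s0 accept=s2 s0-a->s1 s0-b->s0 s0-c->s0 s1-a->s2 s1-b->s1 s1-c->s1 s2-a->s0 s2-b->s2 s2-c->s2

The only thing that matters is how many `a`s have appeared, reduced mod 3. Use one state per residue: s0 for 0, …, s2 for 2. Reading `a` moves to the next residue; anything else stays put. s2 is accepting.
A 3-state machine:
        a   b   c  
>  s0   s1  s0  s0 
   s1   s2  s1  s1 
 * s2   s0  s2  s2 
(> = start, * = accepting)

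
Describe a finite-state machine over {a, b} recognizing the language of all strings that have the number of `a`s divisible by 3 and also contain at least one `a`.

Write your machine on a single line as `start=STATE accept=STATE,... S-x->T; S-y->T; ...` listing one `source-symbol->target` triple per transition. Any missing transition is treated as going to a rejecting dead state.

Build one automaton per condition and run them in lockstep. One (3 states) tracks the count of `a`s modulo 3; the other (3 states) tracks the count of `a`s, saturating at 2. Each combined state is a pair, one component from each; accept when both components accept.
        a   b  
>  s0   s1  s0 
   s1   s2  s1 
   s2   s3  s2 
 * s3   s4  s3 
   s4   s2  s4 
(> = start, * = accepting)

start=s0; accept=s3; s0-a->s1; s0-b->s0; s1-a->s2; s1-b->s1; s2-a->s3; s2-b->s2; s3-a->s4; s3-b->s3; s4-a->s2; s4-b->s4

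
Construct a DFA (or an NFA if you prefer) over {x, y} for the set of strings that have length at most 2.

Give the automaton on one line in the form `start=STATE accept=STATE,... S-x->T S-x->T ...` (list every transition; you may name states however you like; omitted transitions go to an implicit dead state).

Count input length up to 3: every symbol moves from q0 toward q3, which means 'more than 2' and absorbs. Accept from {q0, q1, q2}.
With 4 states:
        x   y  
>* q0   q1  q1 
 * q1   q2  q2 
 * q2   q3  q3 
   q3   q3  q3 
(> = start, * = accepting)

start=q0 accept=q0,q1,q2 q0-x->q1 q0-y->q1 q1-x->q2 q1-y->q2 q2-x->q3 q2-y->q3 q3-x->q3 q3-y->q3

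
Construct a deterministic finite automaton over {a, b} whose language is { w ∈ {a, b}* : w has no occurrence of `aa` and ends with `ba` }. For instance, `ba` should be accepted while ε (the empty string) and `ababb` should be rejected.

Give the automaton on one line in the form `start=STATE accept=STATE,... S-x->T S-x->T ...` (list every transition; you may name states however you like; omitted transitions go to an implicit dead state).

start=S0 accept=S4 S0-a->S1 S0-b->S2 S1-a->S3 S1-b->S2 S2-a->S4 S2-b->S2 S3-a->S3 S3-b->S5 S4-a->S3 S4-b->S2 S5-a->S6 S5-b->S5 S6-a->S3 S6-b->S5

Run two small machines in parallel and take their product. One (3 states) tracks partial matches of the forbidden pattern `aa`; the other (3 states) tracks how much of the suffix `ba` has currently been matched. Each combined state is a pair, one component from each; accept when both components accept.
        a   b  
>  S0   S1  S2 
   S1   S3  S2 
   S2   S4  S2 
   S3   S3  S5 
 * S4   S3  S2 
   S5   S6  S5 
   S6   S3  S5 
(> = start, * = accepting)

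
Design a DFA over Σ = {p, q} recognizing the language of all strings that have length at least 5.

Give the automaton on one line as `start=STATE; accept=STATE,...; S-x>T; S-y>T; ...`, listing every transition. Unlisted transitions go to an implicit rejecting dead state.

start=s0; accept=s5,s6; s0-p>s1; s0-q>s1; s1-p>s2; s1-q>s2; s2-p>s3; s2-q>s3; s3-p>s4; s3-q>s4; s4-p>s5; s4-q>s5; s5-p>s6; s5-q>s6; s6-p>s6; s6-q>s6

Count input length up to 6: every symbol moves from s0 toward s6, which means 'more than 5' and absorbs. Accept from {s5, s6}.
With 7 states:
        p   q  
>  s0   s1  s1 
   s1   s2  s2 
   s2   s3  s3 
   s3   s4  s4 
   s4   s5  s5 
 * s5   s6  s6 
 * s6   s6  s6 
(> = start, * = accepting)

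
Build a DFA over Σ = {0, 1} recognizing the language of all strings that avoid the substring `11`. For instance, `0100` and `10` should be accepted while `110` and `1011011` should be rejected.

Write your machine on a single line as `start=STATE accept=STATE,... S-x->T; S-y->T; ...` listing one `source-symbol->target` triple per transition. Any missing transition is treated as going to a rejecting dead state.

Track partial matches of the forbidden pattern `11`. State q2 is a dead state reached once `11` has occurred; every other state accepts. q0 means no part of `11` is currently matched.
A 3-state machine:
        0   1  
>* q0   q0  q1 
 * q1   q0  q2 
   q2   q2  q2 
(> = start, * = accepting)

start=q0; accept=q0,q1; q0-0->q0; q0-1->q1; q1-0->q0; q1-1->q2; q2-0->q2; q2-1->q2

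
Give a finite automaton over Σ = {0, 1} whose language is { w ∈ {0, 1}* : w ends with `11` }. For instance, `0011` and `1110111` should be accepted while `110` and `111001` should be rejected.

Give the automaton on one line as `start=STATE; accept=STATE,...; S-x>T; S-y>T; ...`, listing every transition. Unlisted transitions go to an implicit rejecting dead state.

Let each state record the length of the longest suffix of the input read so far that is also a prefix of `11`. s1 means the last symbol is `1`; s2 means the last 2 symbols are `11`. Accept only at s2, where the string currently ends in `11`.
3 states suffice.
        0   1  
>  s0   s0  s1 
   s1   s0  s2 
 * s2   s0  s2 
(> = start, * = accepting)

start=s0; accept=s2; s0-0>s0; s0-1>s1; s1-0>s0; s1-1>s2; s2-0>s0; s2-1>s2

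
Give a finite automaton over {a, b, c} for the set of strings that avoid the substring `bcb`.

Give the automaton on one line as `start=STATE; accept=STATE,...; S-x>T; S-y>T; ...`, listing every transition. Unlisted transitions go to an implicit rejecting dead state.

This is the complement of 'contains `bcb`'. Use the same substring-matching states — q0 through q3 holding how much of `bcb` has just been matched — but flip the accepting set: everything except the trap q3 accepts.
With 4 states:
        a   b   c  
>* q0   q0  q1  q0 
 * q1   q0  q1  q2 
 * q2   q0  q3  q0 
   q3   q3  q3  q3 
(> = start, * = accepting)

start=q0; accept=q0,q1,q2; q0-a>q0; q0-b>q1; q0-c>q0; q1-a>q0; q1-b>q1; q1-c>q2; q2-a>q0; q2-b>q3; q2-c>q0; q3-a>q3; q3-b>q3; q3-c>q3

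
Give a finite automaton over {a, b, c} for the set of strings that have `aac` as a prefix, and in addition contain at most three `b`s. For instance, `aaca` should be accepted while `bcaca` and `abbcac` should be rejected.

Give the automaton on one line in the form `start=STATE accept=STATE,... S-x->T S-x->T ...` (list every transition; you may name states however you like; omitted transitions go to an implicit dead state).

Run two small machines in parallel and take their product. One (5 states) tracks whether the input so far still matches the prefix `aac`; the other (5 states) tracks the count of `b`s, saturating at 4. Each combined state is a pair, one component from each; accept when both components accept.
          a    b    c  
>  S0     S1   S2   S3 
   S1     S4   S2   S3 
   S2     S2   S5   S2 
   S3     S3   S2   S3 
   S4     S3   S2   S6 
   S5     S5   S7   S5 
 * S6     S6   S8   S6 
   S7     S7   S9   S7 
 * S8     S8  S10   S8 
   S9     S9   S9   S9 
 * S10   S10  S11  S10 
 * S11   S11  S12  S11 
   S12   S12  S12  S12 
(> = start, * = accepting)

start=S0 accept=S6,S8,S10,S11 S0-a->S1 S0-b->S2 S0-c->S3 S1-a->S4 S1-b->S2 S1-c->S3 S2-a->S2 S2-b->S5 S2-c->S2 S3-a->S3 S3-b->S2 S3-c->S3 S4-a->S3 S4-b->S2 S4-c->S6 S5-a->S5 S5-b->S7 S5-c->S5 S6-a->S6 S6-b->S8 S6-c->S6 S7-a->S7 S7-b->S9 S7-c->S7 S8-a->S8 S8-b->S10 S8-c->S8 S9-a->S9 S9-b->S9 S9-c->S9 S10-a->S10 S10-b->S11 S10-c->S10 S11-a->S11 S11-b->S12 S11-c->S11 S12-a->S12 S12-b->S12 S12-c->S12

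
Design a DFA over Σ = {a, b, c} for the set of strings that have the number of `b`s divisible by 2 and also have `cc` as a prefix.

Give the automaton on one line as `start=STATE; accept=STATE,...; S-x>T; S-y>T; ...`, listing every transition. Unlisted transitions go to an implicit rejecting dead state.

Build one automaton per condition and run them in lockstep. One (2 states) tracks the count of `b`s modulo 2; the other (4 states) tracks whether the input so far still matches the prefix `cc`. Each combined state is a pair, one component from each; accept when both components accept.
        a   b   c  
>  q0   q1  q2  q3 
   q1   q1  q2  q1 
   q2   q2  q1  q2 
   q3   q1  q2  q4 
 * q4   q4  q5  q4 
   q5   q5  q4  q5 
(> = start, * = accepting)

start=q0; accept=q4; q0-a>q1; q0-b>q2; q0-c>q3; q1-a>q1; q1-b>q2; q1-c>q1; q2-a>q2; q2-b>q1; q2-c>q2; q3-a>q1; q3-b>q2; q3-c>q4; q4-a>q4; q4-b>q5; q4-c>q4; q5-a>q5; q5-b>q4; q5-c>q5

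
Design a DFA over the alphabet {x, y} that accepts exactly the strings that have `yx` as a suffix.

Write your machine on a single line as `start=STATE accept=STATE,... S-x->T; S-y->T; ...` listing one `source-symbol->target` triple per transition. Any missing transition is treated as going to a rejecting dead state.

Let each state record the length of the longest suffix of the input read so far that is also a prefix of `yx`. s1 means the last symbol is `y`; s2 means the last 2 symbols are `yx`. Accept only at s2, where the string currently ends in `yx`.
A 3-state machine:
        x   y  
>  s0   s0  s1 
   s1   s2  s1 
 * s2   s0  s1 
(> = start, * = accepting)

start=s0; accept=s2; s0-x->s0; s0-y->s1; s1-x->s2; s1-y->s1; s2-x->s0; s2-y->s1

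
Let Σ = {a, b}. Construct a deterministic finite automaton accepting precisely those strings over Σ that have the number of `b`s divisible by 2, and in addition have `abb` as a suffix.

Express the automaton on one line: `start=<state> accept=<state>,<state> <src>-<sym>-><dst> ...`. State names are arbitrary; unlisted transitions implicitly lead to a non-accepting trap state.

start=q0 accept=q4 q0-a->q1 q0-b->q2 q1-a->q1 q1-b->q3 q2-a->q2 q2-b->q0 q3-a->q2 q3-b->q4 q4-a->q1 q4-b->q2

Build one automaton per condition and run them in lockstep. One (2 states) tracks the count of `b`s modulo 2; the other (4 states) tracks how much of the suffix `abb` has currently been matched. Each combined state is a pair, one component from each; accept when both components accept. After merging equivalent states the machine shrinks.
A 5-state machine:
        a   b  
>  q0   q1  q2 
   q1   q1  q3 
   q2   q2  q0 
   q3   q2  q4 
 * q4   q1  q2 
(> = start, * = accepting)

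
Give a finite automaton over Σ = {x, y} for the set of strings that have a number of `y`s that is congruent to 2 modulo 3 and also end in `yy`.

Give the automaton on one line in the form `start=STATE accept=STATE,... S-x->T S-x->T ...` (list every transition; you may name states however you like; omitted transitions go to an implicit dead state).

start=q0 accept=q3 q0-x->q0 q0-y->q1 q1-x->q2 q1-y->q3 q2-x->q2 q2-y->q4 q3-x->q5 q3-y->q6 q4-x->q5 q4-y->q6 q5-x->q5 q5-y->q7 q6-x->q0 q6-y->q8 q7-x->q0 q7-y->q8 q8-x->q2 q8-y->q3

Run two small machines in parallel and take their product. One (3 states) tracks the count of `y`s modulo 3; the other (3 states) tracks how much of the suffix `yy` has currently been matched. Each combined state is a pair, one component from each; accept when both components accept.
9 states suffice.
        x   y  
>  q0   q0  q1 
   q1   q2  q3 
   q2   q2  q4 
 * q3   q5  q6 
   q4   q5  q6 
   q5   q5  q7 
   q6   q0  q8 
   q7   q0  q8 
   q8   q2  q3 
(> = start, * = accepting)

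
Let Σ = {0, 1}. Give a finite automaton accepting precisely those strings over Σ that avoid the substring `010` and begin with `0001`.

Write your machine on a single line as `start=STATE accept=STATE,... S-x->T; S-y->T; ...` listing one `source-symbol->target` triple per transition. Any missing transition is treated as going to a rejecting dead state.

start=s0; accept=s5,s6,s7; s0-0->s1; s0-1->s2; s1-0->s3; s1-1->s2; s2-0->s2; s2-1->s2; s3-0->s4; s3-1->s2; s4-0->s2; s4-1->s5; s5-0->s2; s5-1->s6; s6-0->s7; s6-1->s6; s7-0->s7; s7-1->s5

Build one automaton per condition and run them in lockstep. The first has 4 states tracking partial matches of the forbidden pattern `010`; the second has 6 states tracking whether the input so far still matches the prefix `0001`. A product state is a pair (one from each), accepting exactly when both do. Equivalent product states are then merged.
An 8-state machine:
        0   1  
>  s0   s1  s2 
   s1   s3  s2 
   s2   s2  s2 
   s3   s4  s2 
   s4   s2  s5 
 * s5   s2  s6 
 * s6   s7  s6 
 * s7   s7  s5 
(> = start, * = accepting)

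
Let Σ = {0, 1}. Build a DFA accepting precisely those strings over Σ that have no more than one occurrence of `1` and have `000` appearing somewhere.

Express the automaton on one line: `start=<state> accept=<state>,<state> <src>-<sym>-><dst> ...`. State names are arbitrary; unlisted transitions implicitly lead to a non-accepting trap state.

Handle the two conditions separately and then intersect. The first has 3 states tracking the count of `1`s, saturating at 2; the second has 4 states tracking whether and how much of `000` has been seen. A product state is a pair (one from each), accepting exactly when both do. Equivalent product states are then merged.
9 states suffice.
        0   1  
>  q0   q1  q2 
   q1   q3  q2 
   q2   q4  q5 
   q3   q6  q2 
   q4   q7  q5 
   q5   q5  q5 
 * q6   q6  q8 
   q7   q8  q5 
 * q8   q8  q5 
(> = start, * = accepting)

start=q0 accept=q6,q8 q0-0->q1 q0-1->q2 q1-0->q3 q1-1->q2 q2-0->q4 q2-1->q5 q3-0->q6 q3-1->q2 q4-0->q7 q4-1->q5 q5-0->q5 q5-1->q5 q6-0->q6 q6-1->q8 q7-0->q8 q7-1->q5 q8-0->q8 q8-1->q5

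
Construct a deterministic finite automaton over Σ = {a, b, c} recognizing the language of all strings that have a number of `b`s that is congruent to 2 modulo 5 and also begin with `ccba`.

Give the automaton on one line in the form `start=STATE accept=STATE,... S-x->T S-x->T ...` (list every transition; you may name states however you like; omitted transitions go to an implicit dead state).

Build one automaton per condition and run them in lockstep. One (5 states) tracks the count of `b`s modulo 5; the other (6 states) tracks whether the input so far still matches the prefix `ccba`. Each combined state is a pair, one component from each; accept when both components accept.
A 14-state machine:
          a    b    c  
>  s0     s1   s2   s3 
   s1     s1   s2   s1 
   s2     s2   s4   s2 
   s3     s1   s2   s5 
   s4     s4   s6   s4 
   s5     s1   s7   s1 
   s6     s6   s8   s6 
   s7     s9   s4   s2 
   s8     s8   s1   s8 
   s9     s9  s10   s9 
 * s10   s10  s11  s10 
   s11   s11  s12  s11 
   s12   s12  s13  s12 
   s13   s13   s9  s13 
(> = start, * = accepting)

start=s0 accept=s10 s0-a->s1 s0-b->s2 s0-c->s3 s1-a->s1 s1-b->s2 s1-c->s1 s2-a->s2 s2-b->s4 s2-c->s2 s3-a->s1 s3-b->s2 s3-c->s5 s4-a->s4 s4-b->s6 s4-c->s4 s5-a->s1 s5-b->s7 s5-c->s1 s6-a->s6 s6-b->s8 s6-c->s6 s7-a->s9 s7-b->s4 s7-c->s2 s8-a->s8 s8-b->s1 s8-c->s8 s9-a->s9 s9-b->s10 s9-c->s9 s10-a->s10 s10-b->s11 s10-c->s10 s11-a->s11 s11-b->s12 s11-c->s11 s12-a->s12 s12-b->s13 s12-c->s12 s13-a->s13 s13-b->s9 s13-c->s13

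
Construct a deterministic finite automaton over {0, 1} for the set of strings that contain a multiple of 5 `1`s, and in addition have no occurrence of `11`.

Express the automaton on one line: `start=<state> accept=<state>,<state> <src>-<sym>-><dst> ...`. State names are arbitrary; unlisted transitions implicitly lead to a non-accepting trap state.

Run two small machines in parallel and take their product. The first has 5 states tracking the count of `1`s modulo 5; the second has 3 states tracking partial matches of the forbidden pattern `11`. A product state is a pair (one from each), accepting exactly when both do. After merging equivalent states the machine shrinks.
11 states suffice.
          0    1  
>* q0     q0   q1 
   q1     q2   q3 
   q2     q2   q4 
   q3     q3   q3 
   q4     q5   q3 
   q5     q5   q6 
   q6     q7   q3 
   q7     q7   q8 
   q8     q9   q3 
   q9     q9  q10 
 * q10    q0   q3 
(> = start, * = accepting)

start=q0 accept=q0,q10 q0-0->q0 q0-1->q1 q1-0->q2 q1-1->q3 q2-0->q2 q2-1->q4 q3-0->q3 q3-1->q3 q4-0->q5 q4-1->q3 q5-0->q5 q5-1->q6 q6-0->q7 q6-1->q3 q7-0->q7 q7-1->q8 q8-0->q9 q8-1->q3 q9-0->q9 q9-1->q10 q10-0->q0 q10-1->q3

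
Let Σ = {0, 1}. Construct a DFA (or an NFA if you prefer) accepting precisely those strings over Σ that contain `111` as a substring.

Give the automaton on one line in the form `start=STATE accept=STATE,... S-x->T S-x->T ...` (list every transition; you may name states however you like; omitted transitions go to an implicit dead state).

start=s0 accept=s3 s0-0->s0 s0-1->s1 s1-0->s0 s1-1->s2 s2-0->s0 s2-1->s3 s3-0->s3 s3-1->s3

Track how much of `111` has been matched so far: state s0 is no progress, s3 is the absorbing accept state reached once `111` has occurred. Intermediate states record partial matches; on a mismatch, fall back to the longest reusable overlap.
        0   1  
>  s0   s0  s1 
   s1   s0  s2 
   s2   s0  s3 
 * s3   s3  s3 
(> = start, * = accepting)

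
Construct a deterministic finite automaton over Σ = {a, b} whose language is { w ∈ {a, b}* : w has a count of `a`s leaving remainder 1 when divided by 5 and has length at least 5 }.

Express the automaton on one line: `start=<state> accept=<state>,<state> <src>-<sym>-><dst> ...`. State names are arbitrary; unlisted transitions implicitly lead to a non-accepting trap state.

Run two small machines in parallel and take their product. One (5 states) tracks the count of `a`s modulo 5; the other (7 states) tracks the input length, saturating at 6. Each combined state is a pair, one component from each; accept when both components accept. Minimizing collapses redundant product states.
A 13-state machine:
          a    b  
>  q0     q1   q2 
   q1     q3   q4 
   q2     q4   q5 
   q3     q6   q3 
   q4     q3   q7 
   q5     q7   q8 
   q6     q9   q6 
   q7     q3  q10 
   q8    q10  q11 
   q9    q11   q9 
   q10    q3  q12 
   q11   q12  q11 
 * q12    q3  q12 
(> = start, * = accepting)

start=q0 accept=q12 q0-a->q1 q0-b->q2 q1-a->q3 q1-b->q4 q2-a->q4 q2-b->q5 q3-a->q6 q3-b->q3 q4-a->q3 q4-b->q7 q5-a->q7 q5-b->q8 q6-a->q9 q6-b->q6 q7-a->q3 q7-b->q10 q8-a->q10 q8-b->q11 q9-a->q11 q9-b->q9 q10-a->q3 q10-b->q12 q11-a->q12 q11-b->q11 q12-a->q3 q12-b->q12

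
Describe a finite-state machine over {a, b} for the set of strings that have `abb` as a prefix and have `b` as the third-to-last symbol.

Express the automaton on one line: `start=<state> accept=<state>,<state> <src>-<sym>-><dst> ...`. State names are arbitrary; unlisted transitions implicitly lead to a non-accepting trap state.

Handle the two conditions separately and then intersect. The first has 5 states tracking whether the input so far still matches the prefix `abb`; the second has 15 states tracking the last 3 symbols read. A product state is a pair (one from each), accepting exactly when both do. Minimizing collapses redundant product states.
A 12-state machine:
          a    b  
>  S0     S1   S2 
   S1     S2   S3 
   S2     S2   S2 
   S3     S2   S4 
   S4     S5   S6 
 * S5     S7   S8 
 * S6     S5   S6 
 * S7     S9  S10 
 * S8    S11   S4 
   S9     S9  S10 
   S10   S11   S4 
   S11    S7   S8 
(> = start, * = accepting)

start=S0 accept=S5,S6,S7,S8 S0-a->S1 S0-b->S2 S1-a->S2 S1-b->S3 S2-a->S2 S2-b->S2 S3-a->S2 S3-b->S4 S4-a->S5 S4-b->S6 S5-a->S7 S5-b->S8 S6-a->S5 S6-b->S6 S7-a->S9 S7-b->S10 S8-a->S11 S8-b->S4 S9-a->S9 S9-b->S10 S10-a->S11 S10-b->S4 S11-a->S7 S11-b->S8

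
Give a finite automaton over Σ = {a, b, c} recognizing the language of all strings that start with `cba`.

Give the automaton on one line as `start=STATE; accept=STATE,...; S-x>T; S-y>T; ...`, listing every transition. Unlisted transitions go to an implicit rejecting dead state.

Check the first 3 symbols one by one: q0 through q2 record how many have matched `cba` so far; any wrong symbol goes to the dead state q4. After all 3 match we enter the accepting sink q3.
A 5-state machine:
        a   b   c  
>  q0   q4  q4  q1 
   q1   q4  q2  q4 
   q2   q3  q4  q4 
 * q3   q3  q3  q3 
   q4   q4  q4  q4 
(> = start, * = accepting)

start=q0; accept=q3; q0-a>q4; q0-b>q4; q0-c>q1; q1-a>q4; q1-b>q2; q1-c>q4; q2-a>q3; q2-b>q4; q2-c>q4; q3-a>q3; q3-b>q3; q3-c>q3; q4-a>q4; q4-b>q4; q4-c>q4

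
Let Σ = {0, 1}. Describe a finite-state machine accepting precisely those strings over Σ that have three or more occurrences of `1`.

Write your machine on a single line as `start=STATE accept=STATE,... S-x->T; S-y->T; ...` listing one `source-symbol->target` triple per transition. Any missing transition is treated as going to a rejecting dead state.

start=s0; accept=s3,s4; s0-0->s0; s0-1->s1; s1-0->s1; s1-1->s2; s2-0->s2; s2-1->s3; s3-0->s3; s3-1->s4; s4-0->s4; s4-1->s4

Only the number of `1`s matters, and only up to 4. Make a chain s0 → s1 → s2 → s3 → s4 advanced by each `1` (with s4 absorbing); every other symbol self-loops. The accepting set is {s3, s4}.
With 5 states:
        0   1  
>  s0   s0  s1 
   s1   s1  s2 
   s2   s2  s3 
 * s3   s3  s4 
 * s4   s4  s4 
(> = start, * = accepting)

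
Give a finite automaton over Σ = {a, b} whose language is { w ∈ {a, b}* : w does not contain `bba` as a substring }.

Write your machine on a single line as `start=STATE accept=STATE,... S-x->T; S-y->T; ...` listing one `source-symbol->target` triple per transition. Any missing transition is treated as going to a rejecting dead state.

start=q0; accept=q0,q1,q2; q0-a->q0; q0-b->q1; q1-a->q0; q1-b->q2; q2-a->q3; q2-b->q2; q3-a->q3; q3-b->q3

This is the complement of 'contains `bba`'. Use the same substring-matching states — q0 through q3 holding how much of `bba` has just been matched — but flip the accepting set: everything except the trap q3 accepts.
With 4 states:
        a   b  
>* q0   q0  q1 
 * q1   q0  q2 
 * q2   q3  q2 
   q3   q3  q3 
(> = start, * = accepting)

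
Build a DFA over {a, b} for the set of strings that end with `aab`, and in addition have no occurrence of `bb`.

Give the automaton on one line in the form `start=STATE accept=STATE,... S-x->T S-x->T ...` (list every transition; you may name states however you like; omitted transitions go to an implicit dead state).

Handle the two conditions separately and then intersect. The first has 4 states tracking how much of the suffix `aab` has currently been matched; the second has 3 states tracking partial matches of the forbidden pattern `bb`. A product state is a pair (one from each), accepting exactly when both do. Equivalent product states are then merged.
6 states suffice.
        a   b  
>  q0   q1  q2 
   q1   q3  q2 
   q2   q1  q4 
   q3   q3  q5 
   q4   q4  q4 
 * q5   q1  q4 
(> = start, * = accepting)

start=q0 accept=q5 q0-a->q1 q0-b->q2 q1-a->q3 q1-b->q2 q2-a->q1 q2-b->q4 q3-a->q3 q3-b->q5 q4-a->q4 q4-b->q4 q5-a->q1 q5-b->q4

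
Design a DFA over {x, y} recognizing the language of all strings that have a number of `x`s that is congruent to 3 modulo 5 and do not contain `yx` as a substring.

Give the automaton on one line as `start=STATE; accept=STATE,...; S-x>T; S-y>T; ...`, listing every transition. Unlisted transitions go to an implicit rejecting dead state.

Build one automaton per condition and run them in lockstep. The first has 5 states tracking the count of `x`s modulo 5; the second has 3 states tracking partial matches of the forbidden pattern `yx`. A product state is a pair (one from each), accepting exactly when both do. After merging equivalent states the machine shrinks.
        x   y  
>  s0   s1  s2 
   s1   s3  s2 
   s2   s2  s2 
   s3   s4  s2 
 * s4   s5  s6 
   s5   s0  s2 
 * s6   s2  s6 
(> = start, * = accepting)

start=s0; accept=s4,s6; s0-x>s1; s0-y>s2; s1-x>s3; s1-y>s2; s2-x>s2; s2-y>s2; s3-x>s4; s3-y>s2; s4-x>s5; s4-y>s6; s5-x>s0; s5-y>s2; s6-x>s2; s6-y>s6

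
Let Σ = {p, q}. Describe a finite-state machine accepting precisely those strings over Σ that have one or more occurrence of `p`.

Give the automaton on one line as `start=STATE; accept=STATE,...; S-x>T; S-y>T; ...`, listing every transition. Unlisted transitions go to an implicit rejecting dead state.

start=A; accept=B,C; A-p>B; A-q>A; B-p>C; B-q>B; C-p>C; C-q>C

Only the number of `p`s matters, and only up to 2. Make a chain A → B → C advanced by each `p` (with C absorbing); every other symbol self-loops. The accepting set is {B, C}.
3 states suffice.
       p  q 
>  A   B  A 
 * B   C  B 
 * C   C  C 
(> = start, * = accepting)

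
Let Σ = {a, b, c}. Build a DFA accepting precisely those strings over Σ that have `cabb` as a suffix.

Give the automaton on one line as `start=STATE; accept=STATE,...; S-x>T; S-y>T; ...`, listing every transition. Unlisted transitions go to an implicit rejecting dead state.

start=q0; accept=q4; q0-a>q0; q0-b>q0; q0-c>q1; q1-a>q2; q1-b>q0; q1-c>q1; q2-a>q0; q2-b>q3; q2-c>q1; q3-a>q0; q3-b>q4; q3-c>q1; q4-a>q0; q4-b>q0; q4-c>q1

Let each state record the length of the longest suffix of the input read so far that is also a prefix of `cabb`. q1 means the last symbol is `c`; q2 means the last 2 symbols are `ca`; q3 means the last 3 symbols are `cab`; q4 means the last 4 symbols are `cabb`. Accept only at q4, where the string currently ends in `cabb`.
        a   b   c  
>  q0   q0  q0  q1 
   q1   q2  q0  q1 
   q2   q0  q3  q1 
   q3   q0  q4  q1 
 * q4   q0  q0  q1 
(> = start, * = accepting)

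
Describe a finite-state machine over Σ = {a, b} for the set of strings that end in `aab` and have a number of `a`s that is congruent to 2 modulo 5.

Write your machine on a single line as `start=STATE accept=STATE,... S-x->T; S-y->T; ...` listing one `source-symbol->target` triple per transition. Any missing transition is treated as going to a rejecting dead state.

Handle the two conditions separately and then intersect. One (4 states) tracks how much of the suffix `aab` has currently been matched; the other (5 states) tracks the count of `a`s modulo 5. Each combined state is a pair, one component from each; accept when both components accept. Equivalent product states are then merged.
With 8 states:
        a   b  
>  s0   s1  s0 
   s1   s2  s3 
   s2   s4  s5 
   s3   s6  s3 
   s4   s7  s4 
 * s5   s4  s6 
   s6   s4  s6 
   s7   s0  s7 
(> = start, * = accepting)

start=s0; accept=s5; s0-a->s1; s0-b->s0; s1-a->s2; s1-b->s3; s2-a->s4; s2-b->s5; s3-a->s6; s3-b->s3; s4-a->s7; s4-b->s4; s5-a->s4; s5-b->s6; s6-a->s4; s6-b->s6; s7-a->s0; s7-b->s7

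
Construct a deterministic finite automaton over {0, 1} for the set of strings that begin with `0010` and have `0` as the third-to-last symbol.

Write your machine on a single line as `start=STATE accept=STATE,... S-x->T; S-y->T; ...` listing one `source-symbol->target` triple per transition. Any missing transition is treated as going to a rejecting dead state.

Build one automaton per condition and run them in lockstep. One (6 states) tracks whether the input so far still matches the prefix `0010`; the other (15 states) tracks the last 3 symbols read. Each combined state is a pair, one component from each; accept when both components accept.
A 24-state machine:
          0    1  
>  s0     s1   s2 
   s1     s3   s4 
   s2     s5   s6 
   s3     s7   s8 
   s4     s9  s10 
   s5    s11  s12 
   s6    s13  s14 
   s7     s7  s15 
   s8    s16  s10 
   s9    s11  s12 
   s10   s13  s14 
   s11    s7  s15 
   s12    s9  s10 
   s13   s11  s12 
   s14   s13  s14 
   s15    s9  s10 
 * s16   s17  s18 
   s17   s19  s20 
   s18   s16  s21 
 * s19   s19  s20 
 * s20   s16  s21 
 * s21   s22  s23 
   s22   s17  s18 
   s23   s22  s23 
(> = start, * = accepting)

start=s0; accept=s16,s19,s20,s21; s0-0->s1; s0-1->s2; s1-0->s3; s1-1->s4; s2-0->s5; s2-1->s6; s3-0->s7; s3-1->s8; s4-0->s9; s4-1->s10; s5-0->s11; s5-1->s12; s6-0->s13; s6-1->s14; s7-0->s7; s7-1->s15; s8-0->s16; s8-1->s10; s9-0->s11; s9-1->s12; s10-0->s13; s10-1->s14; s11-0->s7; s11-1->s15; s12-0->s9; s12-1->s10; s13-0->s11; s13-1->s12; s14-0->s13; s14-1->s14; s15-0->s9; s15-1->s10; s16-0->s17; s16-1->s18; s17-0->s19; s17-1->s20; s18-0->s16; s18-1->s21; s19-0->s19; s19-1->s20; s20-0->s16; s20-1->s21; s21-0->s22; s21-1->s23; s22-0->s17; s22-1->s18; s23-0->s22; s23-1->s23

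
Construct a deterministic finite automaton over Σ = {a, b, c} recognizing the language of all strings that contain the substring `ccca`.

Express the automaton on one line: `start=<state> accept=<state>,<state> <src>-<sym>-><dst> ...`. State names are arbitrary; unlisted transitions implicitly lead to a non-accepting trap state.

States s0..s3 record the length of the longest prefix of `ccca` that matches the current input suffix. Reaching s4 means `ccca` has been seen, and we stay there forever. Accept from s4.
A 5-state machine:
        a   b   c  
>  s0   s0  s0  s1 
   s1   s0  s0  s2 
   s2   s0  s0  s3 
   s3   s4  s0  s3 
 * s4   s4  s4  s4 
(> = start, * = accepting)

start=s0 accept=s4 s0-a->s0 s0-b->s0 s0-c->s1 s1-a->s0 s1-b->s0 s1-c->s2 s2-a->s0 s2-b->s0 s2-c->s3 s3-a->s4 s3-b->s0 s3-c->s3 s4-a->s4 s4-b->s4 s4-c->s4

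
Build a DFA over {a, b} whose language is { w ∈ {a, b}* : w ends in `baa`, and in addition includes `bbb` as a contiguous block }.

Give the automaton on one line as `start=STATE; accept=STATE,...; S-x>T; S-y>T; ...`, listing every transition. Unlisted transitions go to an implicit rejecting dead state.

start=S0; accept=S7; S0-a>S0; S0-b>S1; S1-a>S2; S1-b>S3; S2-a>S4; S2-b>S1; S3-a>S2; S3-b>S5; S4-a>S0; S4-b>S1; S5-a>S6; S5-b>S5; S6-a>S7; S6-b>S5; S7-a>S8; S7-b>S5; S8-a>S8; S8-b>S5

Handle the two conditions separately and then intersect. The first has 4 states tracking how much of the suffix `baa` has currently been matched; the second has 4 states tracking whether and how much of `bbb` has been seen. A product state is a pair (one from each), accepting exactly when both do.
With 9 states:
        a   b  
>  S0   S0  S1 
   S1   S2  S3 
   S2   S4  S1 
   S3   S2  S5 
   S4   S0  S1 
   S5   S6  S5 
   S6   S7  S5 
 * S7   S8  S5 
   S8   S8  S5 
(> = start, * = accepting)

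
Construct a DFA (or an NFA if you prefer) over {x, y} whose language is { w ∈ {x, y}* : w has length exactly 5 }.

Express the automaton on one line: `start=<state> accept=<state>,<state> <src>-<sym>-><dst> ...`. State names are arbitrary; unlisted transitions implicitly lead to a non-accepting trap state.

We only need to distinguish lengths 0, 1, …, 5, and '>5'. Chain q0 → q1 → q2 → q3 → q4 → q5 → q6 on every symbol, with q6 looping. Accepting states: {q5}.
A 7-state machine:
        x   y  
>  q0   q1  q1 
   q1   q2  q2 
   q2   q3  q3 
   q3   q4  q4 
   q4   q5  q5 
 * q5   q6  q6 
   q6   q6  q6 
(> = start, * = accepting)

start=q0 accept=q5 q0-x->q1 q0-y->q1 q1-x->q2 q1-y->q2 q2-x->q3 q2-y->q3 q3-x->q4 q3-y->q4 q4-x->q5 q4-y->q5 q5-x->q6 q5-y->q6 q6-x->q6 q6-y->q6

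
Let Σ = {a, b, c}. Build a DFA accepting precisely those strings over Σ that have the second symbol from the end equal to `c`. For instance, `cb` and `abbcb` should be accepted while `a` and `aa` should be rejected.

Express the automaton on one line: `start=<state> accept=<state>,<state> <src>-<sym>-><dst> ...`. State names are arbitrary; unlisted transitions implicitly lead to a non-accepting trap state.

start=q0 accept=q10,q11,q12 q0-a->q1 q0-b->q2 q0-c->q3 q1-a->q4 q1-b->q5 q1-c->q6 q2-a->q7 q2-b->q8 q2-c->q9 q3-a->q10 q3-b->q11 q3-c->q12 q4-a->q4 q4-b->q5 q4-c->q6 q5-a->q7 q5-b->q8 q5-c->q9 q6-a->q10 q6-b->q11 q6-c->q12 q7-a->q4 q7-b->q5 q7-c->q6 q8-a->q7 q8-b->q8 q8-c->q9 q9-a->q10 q9-b->q11 q9-c->q12 q10-a->q4 q10-b->q5 q10-c->q6 q11-a->q7 q11-b->q8 q11-c->q9 q12-a->q10 q12-b->q11 q12-c->q12

Because acceptance depends on a position counted from the end, the machine has to buffer the most recent 2 symbols. Make each state the string of the last up-to-2 symbols read; on input `x` shift the window left and append `x`. Accept when the buffered window has length 2 and begins with `c`.
A 13-state machine:
          a    b    c  
>  q0     q1   q2   q3 
   q1     q4   q5   q6 
   q2     q7   q8   q9 
   q3    q10  q11  q12 
   q4     q4   q5   q6 
   q5     q7   q8   q9 
   q6    q10  q11  q12 
   q7     q4   q5   q6 
   q8     q7   q8   q9 
   q9    q10  q11  q12 
 * q10    q4   q5   q6 
 * q11    q7   q8   q9 
 * q12   q10  q11  q12 
(> = start, * = accepting)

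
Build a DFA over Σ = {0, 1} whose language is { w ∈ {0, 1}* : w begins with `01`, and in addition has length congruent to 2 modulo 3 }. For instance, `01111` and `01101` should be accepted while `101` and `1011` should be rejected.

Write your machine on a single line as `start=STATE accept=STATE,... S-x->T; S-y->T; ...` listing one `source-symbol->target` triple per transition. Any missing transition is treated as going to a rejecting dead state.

Handle the two conditions separately and then intersect. One (4 states) tracks whether the input so far still matches the prefix `01`; the other (3 states) tracks the input length modulo 3. Each combined state is a pair, one component from each; accept when both components accept.
8 states suffice.
       0  1 
>  A   B  C 
   B   D  E 
   C   D  D 
   D   F  F 
 * E   G  G 
   F   C  C 
   G   H  H 
   H   E  E 
(> = start, * = accepting)

start=A; accept=E; A-0->B; A-1->C; B-0->D; B-1->E; C-0->D; C-1->D; D-0->F; D-1->F; E-0->G; E-1->G; F-0->C; F-1->C; G-0->H; G-1->H; H-0->E; H-1->E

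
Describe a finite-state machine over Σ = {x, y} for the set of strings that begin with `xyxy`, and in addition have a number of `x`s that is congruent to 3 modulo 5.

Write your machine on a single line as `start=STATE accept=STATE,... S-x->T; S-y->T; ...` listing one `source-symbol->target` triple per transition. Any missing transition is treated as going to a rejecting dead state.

start=s0; accept=s6; s0-x->s1; s0-y->s2; s1-x->s2; s1-y->s3; s2-x->s2; s2-y->s2; s3-x->s4; s3-y->s2; s4-x->s2; s4-y->s5; s5-x->s6; s5-y->s5; s6-x->s7; s6-y->s6; s7-x->s8; s7-y->s7; s8-x->s9; s8-y->s8; s9-x->s5; s9-y->s9

Build one automaton per condition and run them in lockstep. The first has 6 states tracking whether the input so far still matches the prefix `xyxy`; the second has 5 states tracking the count of `x`s modulo 5. A product state is a pair (one from each), accepting exactly when both do. After merging equivalent states the machine shrinks.
10 states suffice.
        x   y  
>  s0   s1  s2 
   s1   s2  s3 
   s2   s2  s2 
   s3   s4  s2 
   s4   s2  s5 
   s5   s6  s5 
 * s6   s7  s6 
   s7   s8  s7 
   s8   s9  s8 
   s9   s5  s9 
(> = start, * = accepting)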